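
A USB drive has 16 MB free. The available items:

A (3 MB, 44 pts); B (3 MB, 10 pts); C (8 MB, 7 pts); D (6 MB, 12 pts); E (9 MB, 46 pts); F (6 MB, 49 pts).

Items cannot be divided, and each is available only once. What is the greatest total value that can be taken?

Check high-value combinations within 16 MB:
- A+D+F: size 3+6+6=15, value 44+12+49=105
- A+B+F: size 3+3+6=12, value 44+10+49=103
- A+B+E: size 3+3+9=15, value 44+10+46=100
Best: 105 pts.

105 pts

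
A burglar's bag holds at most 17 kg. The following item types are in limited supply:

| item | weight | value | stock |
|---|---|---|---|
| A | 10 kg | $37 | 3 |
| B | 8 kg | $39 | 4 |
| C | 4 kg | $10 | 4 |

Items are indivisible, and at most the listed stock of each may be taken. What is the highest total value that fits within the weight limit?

Top feasible selections:
- 2×B: weight 16, value 78
- 1×B + 2×C: weight 16, value 59
- 1×B + 1×C: weight 12, value 49
- 1×A + 1×C: weight 14, value 47
Best: $78.

$78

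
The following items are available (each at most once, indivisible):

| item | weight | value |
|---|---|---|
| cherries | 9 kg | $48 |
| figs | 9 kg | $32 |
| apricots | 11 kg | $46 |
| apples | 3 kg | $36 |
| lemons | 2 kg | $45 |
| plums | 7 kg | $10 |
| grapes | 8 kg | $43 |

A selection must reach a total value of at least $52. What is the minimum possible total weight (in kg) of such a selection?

5

Subsets with value ≥ 52, sorted by total weight:
- apples+lemons: weight 5, value 81
- lemons+plums: weight 9, value 55
- lemons+grapes: weight 10, value 88
- cherries+lemons: weight 11, value 93
Minimum weight: 5 kg.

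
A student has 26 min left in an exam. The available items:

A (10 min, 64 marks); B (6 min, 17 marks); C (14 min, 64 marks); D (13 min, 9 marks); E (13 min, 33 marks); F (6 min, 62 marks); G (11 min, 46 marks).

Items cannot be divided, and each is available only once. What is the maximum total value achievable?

Check high-value combinations within 26 min:
- A+B+F: time 10+6+6=22, value 64+17+62=143
- B+C+F: time 6+14+6=26, value 17+64+62=143
- A+C: time 10+14=24, value 64+64=128
- A+F: time 10+6=16, value 64+62=126
- C+F: time 14+6=20, value 64+62=126
Best: 143 marks.

143 marks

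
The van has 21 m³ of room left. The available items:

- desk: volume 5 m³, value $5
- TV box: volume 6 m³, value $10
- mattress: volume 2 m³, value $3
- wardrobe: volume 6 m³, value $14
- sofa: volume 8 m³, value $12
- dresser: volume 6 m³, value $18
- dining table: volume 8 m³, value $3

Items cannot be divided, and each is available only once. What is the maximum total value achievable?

$45

Check high-value combinations within 21 m³:
- TV box+mattress+wardrobe+dresser: volume 6+2+6+6=20, value 10+3+14+18=45
- wardrobe+sofa+dresser: volume 6+8+6=20, value 14+12+18=44
- TV box+wardrobe+dresser: volume 6+6+6=18, value 10+14+18=42
- desk+mattress+wardrobe+dresser: volume 5+2+6+6=19, value 5+3+14+18=40
- TV box+sofa+dresser: volume 6+8+6=20, value 10+12+18=40
Best: $45.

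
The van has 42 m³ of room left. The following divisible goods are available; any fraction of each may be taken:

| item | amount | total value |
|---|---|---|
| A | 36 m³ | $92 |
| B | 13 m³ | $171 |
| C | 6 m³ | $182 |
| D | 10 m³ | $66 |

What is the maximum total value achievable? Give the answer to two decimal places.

Take in order of value per unit:
- C (182/6 per unit): all 6 → value 182, running total 182.00
- B (171/13 per unit): all 13 → value 171, running total 353.00
- D (66/10 per unit): all 10 → value 66, running total 419.00
- A (92/36 per unit): 13 of 36 → value 13×92/36 = 33.2222, running total 452.22
Total 452.22.

452.22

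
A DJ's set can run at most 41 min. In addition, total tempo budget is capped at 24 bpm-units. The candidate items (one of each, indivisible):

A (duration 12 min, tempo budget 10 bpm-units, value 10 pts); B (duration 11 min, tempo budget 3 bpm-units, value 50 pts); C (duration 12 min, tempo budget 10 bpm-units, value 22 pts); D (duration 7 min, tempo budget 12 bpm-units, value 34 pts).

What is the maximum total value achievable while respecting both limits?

Feasible sets respecting both limits:
- B+D: duration 18, tempo budget 15, value 84
- A+B+C: duration 35, tempo budget 23, value 82
- B+C: duration 23, tempo budget 13, value 72
Best: 84 pts.

84 pts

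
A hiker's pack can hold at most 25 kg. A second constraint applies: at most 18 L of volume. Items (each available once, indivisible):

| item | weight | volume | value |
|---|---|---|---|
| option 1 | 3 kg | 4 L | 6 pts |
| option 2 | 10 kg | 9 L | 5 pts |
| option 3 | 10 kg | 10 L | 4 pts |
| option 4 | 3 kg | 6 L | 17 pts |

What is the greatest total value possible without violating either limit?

Feasible sets respecting both limits:
- option 1+option 4: weight 6, volume 10, value 23
- option 2+option 4: weight 13, volume 15, value 22
- option 3+option 4: weight 13, volume 16, value 21
Best: 23 pts.

23 pts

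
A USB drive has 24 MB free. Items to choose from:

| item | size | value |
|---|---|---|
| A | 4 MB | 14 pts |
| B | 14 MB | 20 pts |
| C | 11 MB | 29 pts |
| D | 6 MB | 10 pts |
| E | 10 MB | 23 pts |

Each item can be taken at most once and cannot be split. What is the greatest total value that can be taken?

53 pts

Check high-value combinations within 24 MB:
- A+C+D: size 4+11+6=21, value 14+29+10=53
- C+E: size 11+10=21, value 29+23=52
- A+D+E: size 4+6+10=20, value 14+10+23=47
- A+B+D: size 4+14+6=24, value 14+20+10=44
Best: 53 pts.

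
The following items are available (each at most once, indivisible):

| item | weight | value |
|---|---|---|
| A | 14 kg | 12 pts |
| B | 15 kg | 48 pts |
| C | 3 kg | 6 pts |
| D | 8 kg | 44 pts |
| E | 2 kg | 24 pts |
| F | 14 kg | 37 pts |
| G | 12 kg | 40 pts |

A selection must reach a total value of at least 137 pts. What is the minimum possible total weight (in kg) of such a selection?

Subsets with value ≥ 137, sorted by total weight:
- D+E+F+G: weight 36, value 145
- B+D+E+G: weight 37, value 156
- B+C+D+G: weight 38, value 138
Minimum weight: 36 kg.

36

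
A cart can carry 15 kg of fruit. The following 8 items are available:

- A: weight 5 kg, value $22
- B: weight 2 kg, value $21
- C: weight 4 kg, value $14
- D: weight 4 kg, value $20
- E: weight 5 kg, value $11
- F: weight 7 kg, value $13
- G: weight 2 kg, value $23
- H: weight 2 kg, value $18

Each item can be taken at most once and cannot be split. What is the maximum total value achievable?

This is a 0/1 knapsack; check combinations near the capacity.
- A+B+D+G+H: weight 5+2+4+2+2=15, value 22+21+20+23+18=104
- A+B+C+G+H: weight 5+2+4+2+2=15, value 22+21+14+23+18=98
- B+C+D+G+H: weight 2+4+4+2+2=14, value 21+14+20+23+18=96
- B+D+E+G+H: weight 2+4+5+2+2=15, value 21+20+11+23+18=93
Best: $104.

$104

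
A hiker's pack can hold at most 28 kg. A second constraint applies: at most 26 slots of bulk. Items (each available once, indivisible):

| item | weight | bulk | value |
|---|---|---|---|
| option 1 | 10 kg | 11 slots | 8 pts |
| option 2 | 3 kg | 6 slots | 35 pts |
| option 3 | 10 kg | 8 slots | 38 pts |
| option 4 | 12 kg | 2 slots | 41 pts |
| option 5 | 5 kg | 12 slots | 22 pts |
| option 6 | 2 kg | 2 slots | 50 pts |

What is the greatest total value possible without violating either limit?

164 pts

Feasible sets respecting both limits:
- option 2+option 3+option 4+option 6: weight 27, bulk 18, value 164
- option 2+option 4+option 5+option 6: weight 22, bulk 22, value 148
- option 1+option 2+option 4+option 6: weight 27, bulk 21, value 134
- option 3+option 4+option 6: weight 24, bulk 12, value 129
Best: 164 pts.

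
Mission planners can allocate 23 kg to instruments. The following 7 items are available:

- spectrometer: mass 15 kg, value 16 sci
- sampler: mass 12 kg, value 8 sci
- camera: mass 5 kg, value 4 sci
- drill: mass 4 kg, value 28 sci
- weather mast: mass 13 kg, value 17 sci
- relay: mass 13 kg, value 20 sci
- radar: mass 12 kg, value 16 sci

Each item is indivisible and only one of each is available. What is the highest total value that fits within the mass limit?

52 sci

Check high-value combinations within 23 kg:
- camera+drill+relay: mass 5+4+13=22, value 4+28+20=52
- camera+drill+weather mast: mass 5+4+13=22, value 4+28+17=49
- drill+relay: mass 4+13=17, value 28+20=48
- camera+drill+radar: mass 5+4+12=21, value 4+28+16=48
Best: 52 sci.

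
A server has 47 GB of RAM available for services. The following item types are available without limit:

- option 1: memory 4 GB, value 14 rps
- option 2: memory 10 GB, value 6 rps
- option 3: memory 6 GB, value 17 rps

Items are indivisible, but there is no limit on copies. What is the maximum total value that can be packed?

157 rps

Best value-per-unit is option 1 at 14/4; filling with it alone gives 11×14 = 154.
Optimal mix: 10×option 1 + 1×option 3 → memory 46, value 157.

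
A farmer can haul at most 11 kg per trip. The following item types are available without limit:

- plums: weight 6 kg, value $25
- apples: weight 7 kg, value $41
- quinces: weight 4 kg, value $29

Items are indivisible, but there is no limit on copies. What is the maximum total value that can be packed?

Best value-per-unit is quinces at 29/4; filling with it alone gives 2×29 = 58.
Optimal mix: 1×apples + 1×quinces → weight 11, value 70.

$70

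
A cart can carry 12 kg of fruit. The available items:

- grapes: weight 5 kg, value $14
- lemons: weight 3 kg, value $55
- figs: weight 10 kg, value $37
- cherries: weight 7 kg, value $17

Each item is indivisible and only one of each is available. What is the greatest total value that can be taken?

$72

This is a 0/1 knapsack; check combinations near the capacity.
- lemons+cherries: weight 3+7=10, value 55+17=72
- grapes+lemons: weight 5+3=8, value 14+55=69
- lemons: weight 3, value 55
- figs: weight 10, value 37
Best: $72.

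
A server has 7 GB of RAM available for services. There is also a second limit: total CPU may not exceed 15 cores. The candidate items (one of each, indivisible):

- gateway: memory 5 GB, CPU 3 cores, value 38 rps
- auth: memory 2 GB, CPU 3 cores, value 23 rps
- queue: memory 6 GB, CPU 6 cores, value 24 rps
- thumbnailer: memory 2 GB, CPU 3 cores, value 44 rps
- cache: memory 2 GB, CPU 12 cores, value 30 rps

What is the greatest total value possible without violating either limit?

Feasible sets respecting both limits:
- gateway+thumbnailer: memory 7, CPU 6, value 82
- thumbnailer+cache: memory 4, CPU 15, value 74
- gateway+cache: memory 7, CPU 15, value 68
- auth+thumbnailer: memory 4, CPU 6, value 67
Best: 82 rps.

82 rps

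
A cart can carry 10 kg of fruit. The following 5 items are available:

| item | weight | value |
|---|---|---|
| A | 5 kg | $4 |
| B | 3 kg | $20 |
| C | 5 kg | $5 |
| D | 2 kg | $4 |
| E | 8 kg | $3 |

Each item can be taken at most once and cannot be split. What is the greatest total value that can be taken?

$29

Check high-value combinations within 10 kg:
- B+C+D: weight 3+5+2=10, value 20+5+4=29
- A+B+D: weight 5+3+2=10, value 4+20+4=28
- B+C: weight 3+5=8, value 20+5=25
- B+D: weight 3+2=5, value 20+4=24
Best: $29.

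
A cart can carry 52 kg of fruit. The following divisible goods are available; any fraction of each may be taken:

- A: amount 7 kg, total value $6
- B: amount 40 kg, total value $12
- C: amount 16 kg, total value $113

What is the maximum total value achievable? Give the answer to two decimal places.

127.70

Take in order of value per unit:
- C (113/16 per unit): all 16 → value 113, running total 113.00
- A (6/7 per unit): all 7 → value 6, running total 119.00
- B (12/40 per unit): 29 of 40 → value 29×12/40 = 8.7000, running total 127.70
Total 127.70.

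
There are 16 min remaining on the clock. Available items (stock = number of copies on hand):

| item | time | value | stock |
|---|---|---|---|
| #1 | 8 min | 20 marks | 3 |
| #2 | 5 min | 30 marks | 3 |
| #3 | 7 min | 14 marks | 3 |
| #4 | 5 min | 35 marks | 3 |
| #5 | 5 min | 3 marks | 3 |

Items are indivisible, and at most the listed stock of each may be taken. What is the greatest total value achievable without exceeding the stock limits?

Top feasible selections:
- 3×#4: time 15, value 105
- 1×#2 + 2×#4: time 15, value 100
- 2×#2 + 1×#4: time 15, value 95
Best: 105 marks.

105 marks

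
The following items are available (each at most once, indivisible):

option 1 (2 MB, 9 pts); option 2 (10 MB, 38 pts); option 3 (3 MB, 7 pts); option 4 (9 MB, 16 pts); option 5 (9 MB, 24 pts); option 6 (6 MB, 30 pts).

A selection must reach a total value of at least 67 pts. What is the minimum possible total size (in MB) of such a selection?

Subsets with value ≥ 67, sorted by total size:
- option 2+option 6: size 16, value 68
- option 1+option 2+option 6: size 18, value 77
Minimum size: 16 MB.

16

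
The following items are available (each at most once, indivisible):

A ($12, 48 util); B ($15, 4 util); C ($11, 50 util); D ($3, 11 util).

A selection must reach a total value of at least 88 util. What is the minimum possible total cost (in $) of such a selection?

23

Subsets with value ≥ 88, sorted by total cost:
- A+C: cost 23, value 98
- A+C+D: cost 26, value 109
Minimum cost: 23 $.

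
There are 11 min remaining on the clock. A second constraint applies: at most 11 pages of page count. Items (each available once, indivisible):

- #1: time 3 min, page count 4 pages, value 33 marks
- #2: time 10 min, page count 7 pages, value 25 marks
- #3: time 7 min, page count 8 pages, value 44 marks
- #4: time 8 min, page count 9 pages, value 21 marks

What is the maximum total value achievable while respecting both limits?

Feasible sets respecting both limits:
- #3: time 7, page count 8, value 44
- #1: time 3, page count 4, value 33
- #2: time 10, page count 7, value 25
Best: 44 marks.

44 marks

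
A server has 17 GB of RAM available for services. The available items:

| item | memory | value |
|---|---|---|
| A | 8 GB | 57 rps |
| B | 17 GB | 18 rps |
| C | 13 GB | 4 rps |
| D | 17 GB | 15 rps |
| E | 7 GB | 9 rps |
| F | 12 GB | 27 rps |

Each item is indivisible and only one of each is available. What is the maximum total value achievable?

66 rps

Check high-value combinations within 17 GB:
- A+E: memory 8+7=15, value 57+9=66
- A: memory 8, value 57
- F: memory 12, value 27
- B: memory 17, value 18
Best: 66 rps.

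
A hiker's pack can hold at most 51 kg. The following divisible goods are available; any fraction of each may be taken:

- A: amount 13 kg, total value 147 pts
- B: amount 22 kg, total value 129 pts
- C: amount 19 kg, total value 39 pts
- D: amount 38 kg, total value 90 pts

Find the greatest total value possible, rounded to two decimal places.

Take in order of value per unit:
- A (147/13 per unit): all 13 → value 147, running total 147.00
- B (129/22 per unit): all 22 → value 129, running total 276.00
- D (90/38 per unit): 16 of 38 → value 16×90/38 = 37.8947, running total 313.89
Total 313.89.

313.89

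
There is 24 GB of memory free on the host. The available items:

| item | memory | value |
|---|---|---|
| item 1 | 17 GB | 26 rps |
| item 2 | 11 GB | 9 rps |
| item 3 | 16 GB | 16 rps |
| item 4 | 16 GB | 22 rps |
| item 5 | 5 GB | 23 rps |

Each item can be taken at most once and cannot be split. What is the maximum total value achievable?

Check high-value combinations within 24 GB:
- item 1+item 5: memory 17+5=22, value 26+23=49
- item 4+item 5: memory 16+5=21, value 22+23=45
- item 3+item 5: memory 16+5=21, value 16+23=39
- item 2+item 5: memory 11+5=16, value 9+23=32
Best: 49 rps.

49 rps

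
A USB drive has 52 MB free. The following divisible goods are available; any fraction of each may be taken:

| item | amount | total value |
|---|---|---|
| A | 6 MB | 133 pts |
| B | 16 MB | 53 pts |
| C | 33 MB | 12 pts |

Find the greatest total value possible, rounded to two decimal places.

196.91

Take in order of value per unit:
- A (133/6 per unit): all 6 → value 133, running total 133.00
- B (53/16 per unit): all 16 → value 53, running total 186.00
- C (12/33 per unit): 30 of 33 → value 30×12/33 = 10.9091, running total 196.91
Total 196.91.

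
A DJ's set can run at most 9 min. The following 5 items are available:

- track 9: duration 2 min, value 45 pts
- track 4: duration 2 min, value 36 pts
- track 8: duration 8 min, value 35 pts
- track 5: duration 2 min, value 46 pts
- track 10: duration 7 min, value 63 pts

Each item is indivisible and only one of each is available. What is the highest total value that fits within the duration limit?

Check high-value combinations within 9 min:
- track 9+track 4+track 5: duration 2+2+2=6, value 45+36+46=127
- track 5+track 10: duration 2+7=9, value 46+63=109
- track 9+track 10: duration 2+7=9, value 45+63=108
Best: 127 pts.

127 pts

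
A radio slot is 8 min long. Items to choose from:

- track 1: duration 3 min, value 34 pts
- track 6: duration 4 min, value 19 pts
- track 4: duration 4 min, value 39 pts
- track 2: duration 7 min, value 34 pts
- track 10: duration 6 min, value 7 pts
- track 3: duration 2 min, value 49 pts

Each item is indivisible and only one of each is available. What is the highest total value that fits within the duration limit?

88 pts

Check high-value combinations within 8 min:
- track 4+track 3: duration 4+2=6, value 39+49=88
- track 1+track 3: duration 3+2=5, value 34+49=83
- track 1+track 4: duration 3+4=7, value 34+39=73
- track 6+track 3: duration 4+2=6, value 19+49=68
- track 6+track 4: duration 4+4=8, value 19+39=58
Best: 88 pts.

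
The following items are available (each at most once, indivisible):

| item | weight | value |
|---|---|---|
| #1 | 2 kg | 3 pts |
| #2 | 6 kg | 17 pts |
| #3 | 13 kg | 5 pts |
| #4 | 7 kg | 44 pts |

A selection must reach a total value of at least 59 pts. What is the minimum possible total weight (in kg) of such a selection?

13

Subsets with value ≥ 59, sorted by total weight:
- #2+#4: weight 13, value 61
- #1+#2+#4: weight 15, value 64
- #2+#3+#4: weight 26, value 66
Minimum weight: 13 kg.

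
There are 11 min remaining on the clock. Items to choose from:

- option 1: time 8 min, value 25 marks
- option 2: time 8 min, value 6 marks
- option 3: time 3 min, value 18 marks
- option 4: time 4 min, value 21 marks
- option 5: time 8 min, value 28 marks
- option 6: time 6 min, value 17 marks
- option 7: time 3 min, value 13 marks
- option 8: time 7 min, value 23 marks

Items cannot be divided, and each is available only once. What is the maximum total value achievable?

Check high-value combinations within 11 min:
- option 3+option 4+option 7: time 3+4+3=10, value 18+21+13=52
- option 3+option 5: time 3+8=11, value 18+28=46
- option 4+option 8: time 4+7=11, value 21+23=44
- option 1+option 3: time 8+3=11, value 25+18=43
Best: 52 marks.

52 marks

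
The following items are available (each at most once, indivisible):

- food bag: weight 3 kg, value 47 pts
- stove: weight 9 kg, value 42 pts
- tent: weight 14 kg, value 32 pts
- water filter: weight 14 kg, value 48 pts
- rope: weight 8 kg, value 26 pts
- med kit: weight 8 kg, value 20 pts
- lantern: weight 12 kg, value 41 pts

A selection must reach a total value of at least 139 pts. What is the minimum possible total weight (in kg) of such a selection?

Subsets with value ≥ 139, sorted by total weight:
- food bag+stove+rope+lantern: weight 32, value 156
- food bag+stove+med kit+lantern: weight 32, value 150
- food bag+water filter+rope+med kit: weight 33, value 141
Minimum weight: 32 kg.

32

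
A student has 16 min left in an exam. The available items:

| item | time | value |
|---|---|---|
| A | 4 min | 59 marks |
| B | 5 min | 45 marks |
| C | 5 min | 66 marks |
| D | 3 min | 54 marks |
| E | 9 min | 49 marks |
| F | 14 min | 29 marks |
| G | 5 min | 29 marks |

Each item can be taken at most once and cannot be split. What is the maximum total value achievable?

Check high-value combinations within 16 min:
- A+C+D: time 4+5+3=12, value 59+66+54=179
- A+B+C: time 4+5+5=14, value 59+45+66=170
- B+C+D: time 5+5+3=13, value 45+66+54=165
- A+D+E: time 4+3+9=16, value 59+54+49=162
- A+B+D: time 4+5+3=12, value 59+45+54=158
Best: 179 marks.

179 marks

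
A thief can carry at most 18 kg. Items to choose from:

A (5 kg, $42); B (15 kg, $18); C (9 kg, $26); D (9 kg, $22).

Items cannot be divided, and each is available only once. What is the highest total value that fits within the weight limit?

This is a 0/1 knapsack; check combinations near the capacity.
- A+C: weight 5+9=14, value 42+26=68
- A+D: weight 5+9=14, value 42+22=64
- C+D: weight 9+9=18, value 26+22=48
Best: $68.

$68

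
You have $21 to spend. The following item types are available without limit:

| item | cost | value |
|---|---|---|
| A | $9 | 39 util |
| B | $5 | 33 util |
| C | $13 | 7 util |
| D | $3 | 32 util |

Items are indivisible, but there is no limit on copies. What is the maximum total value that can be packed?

224 util

Best value-per-unit is D at 32/3, and filling with it alone uses cost 7×3=21. No mix of the others beats 7×32 = 224.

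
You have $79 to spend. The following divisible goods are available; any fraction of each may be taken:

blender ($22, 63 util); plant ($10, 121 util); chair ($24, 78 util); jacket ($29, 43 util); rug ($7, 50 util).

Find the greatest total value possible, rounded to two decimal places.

335.72

Take in order of value per unit:
- plant (121/10 per unit): all 10 → value 121, running total 121.00
- rug (50/7 per unit): all 7 → value 50, running total 171.00
- chair (78/24 per unit): all 24 → value 78, running total 249.00
- blender (63/22 per unit): all 22 → value 63, running total 312.00
- jacket (43/29 per unit): 16 of 29 → value 16×43/29 = 23.7241, running total 335.72
Total 335.72.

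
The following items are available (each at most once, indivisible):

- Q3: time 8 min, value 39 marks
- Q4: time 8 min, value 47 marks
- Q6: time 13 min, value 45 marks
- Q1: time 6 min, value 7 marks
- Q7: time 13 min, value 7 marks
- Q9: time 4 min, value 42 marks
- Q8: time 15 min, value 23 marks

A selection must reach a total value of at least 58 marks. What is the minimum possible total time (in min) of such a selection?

12

Subsets with value ≥ 58, sorted by total time:
- Q4+Q9: time 12, value 89
- Q3+Q9: time 12, value 81
Minimum time: 12 min.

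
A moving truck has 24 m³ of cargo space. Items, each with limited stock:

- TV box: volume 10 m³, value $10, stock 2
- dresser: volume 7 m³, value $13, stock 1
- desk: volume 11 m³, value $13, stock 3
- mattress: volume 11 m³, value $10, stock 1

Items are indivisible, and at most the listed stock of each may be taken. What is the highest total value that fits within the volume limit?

Best selections within volume 24 and stock limits:
- 1×dresser + 1×desk: volume 18, value 26
- 2×desk: volume 22, value 26
- 1×TV box + 1×dresser: volume 17, value 23
Best: $26.

$26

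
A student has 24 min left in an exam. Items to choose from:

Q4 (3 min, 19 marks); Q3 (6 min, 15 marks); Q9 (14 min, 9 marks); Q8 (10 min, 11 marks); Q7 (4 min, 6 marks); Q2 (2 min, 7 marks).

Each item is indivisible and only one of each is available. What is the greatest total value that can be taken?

52 marks

Check high-value combinations within 24 min:
- Q4+Q3+Q8+Q2: time 3+6+10+2=21, value 19+15+11+7=52
- Q4+Q3+Q8+Q7: time 3+6+10+4=23, value 19+15+11+6=51
- Q4+Q3+Q7+Q2: time 3+6+4+2=15, value 19+15+6+7=47
- Q4+Q3+Q8: time 3+6+10=19, value 19+15+11=45
- Q4+Q8+Q7+Q2: time 3+10+4+2=19, value 19+11+6+7=43
Best: 52 marks.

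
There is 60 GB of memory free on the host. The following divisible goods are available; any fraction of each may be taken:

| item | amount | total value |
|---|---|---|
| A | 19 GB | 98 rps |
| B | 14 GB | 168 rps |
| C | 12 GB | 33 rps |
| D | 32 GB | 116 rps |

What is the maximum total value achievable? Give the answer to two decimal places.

Take in order of value per unit:
- B (168/14 per unit): all 14 → value 168, running total 168.00
- A (98/19 per unit): all 19 → value 98, running total 266.00
- D (116/32 per unit): 27 of 32 → value 27×116/32 = 97.8750, running total 363.88
Total 363.88.

363.88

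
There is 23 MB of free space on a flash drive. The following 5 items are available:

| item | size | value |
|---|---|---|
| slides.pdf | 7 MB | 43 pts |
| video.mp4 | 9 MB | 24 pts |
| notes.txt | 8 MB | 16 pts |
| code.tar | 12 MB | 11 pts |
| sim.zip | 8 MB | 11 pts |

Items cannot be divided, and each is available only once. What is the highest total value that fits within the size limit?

70 pts

Check high-value combinations within 23 MB:
- slides.pdf+notes.txt+sim.zip: size 7+8+8=23, value 43+16+11=70
- slides.pdf+video.mp4: size 7+9=16, value 43+24=67
- slides.pdf+notes.txt: size 7+8=15, value 43+16=59
Best: 70 pts.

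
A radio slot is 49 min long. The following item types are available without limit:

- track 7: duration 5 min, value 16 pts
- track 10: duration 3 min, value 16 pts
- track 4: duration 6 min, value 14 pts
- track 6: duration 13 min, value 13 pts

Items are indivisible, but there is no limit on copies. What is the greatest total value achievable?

256 pts

Best value-per-unit is track 10 at 16/3, and filling with it alone uses duration 16×3=48. No mix of the others beats 16×16 = 256.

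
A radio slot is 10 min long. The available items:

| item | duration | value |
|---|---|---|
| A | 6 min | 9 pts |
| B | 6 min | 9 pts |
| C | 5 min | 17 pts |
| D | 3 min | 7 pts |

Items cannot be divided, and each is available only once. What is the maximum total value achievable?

24 pts

This is a 0/1 knapsack; check combinations near the capacity.
- C+D: duration 5+3=8, value 17+7=24
- C: duration 5, value 17
- A+D: duration 6+3=9, value 9+7=16
- B+D: duration 6+3=9, value 9+7=16
Best: 24 pts.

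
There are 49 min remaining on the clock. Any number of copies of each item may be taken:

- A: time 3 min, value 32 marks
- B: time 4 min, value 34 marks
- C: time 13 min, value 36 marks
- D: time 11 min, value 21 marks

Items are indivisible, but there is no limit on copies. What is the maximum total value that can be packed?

514 marks

Best value-per-unit is A at 32/3; filling with it alone gives 16×32 = 512.
Optimal mix: 15×A + 1×B → time 49, value 514.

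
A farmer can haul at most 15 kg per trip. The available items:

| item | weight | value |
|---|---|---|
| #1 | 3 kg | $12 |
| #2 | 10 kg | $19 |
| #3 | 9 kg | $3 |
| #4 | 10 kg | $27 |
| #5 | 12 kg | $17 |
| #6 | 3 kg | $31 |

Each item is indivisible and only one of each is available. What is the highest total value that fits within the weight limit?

Check high-value combinations within 15 kg:
- #4+#6: weight 10+3=13, value 27+31=58
- #2+#6: weight 10+3=13, value 19+31=50
- #5+#6: weight 12+3=15, value 17+31=48
- #1+#3+#6: weight 3+9+3=15, value 12+3+31=46
Best: $58.

$58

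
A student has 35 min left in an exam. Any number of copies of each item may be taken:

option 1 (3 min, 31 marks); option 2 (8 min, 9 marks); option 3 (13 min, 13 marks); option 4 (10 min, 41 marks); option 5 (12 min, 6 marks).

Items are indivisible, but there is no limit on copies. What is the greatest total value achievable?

Best value-per-unit is option 1 at 31/3, and filling with it alone uses time 11×3=33. No mix of the others beats 11×31 = 341.

341 marks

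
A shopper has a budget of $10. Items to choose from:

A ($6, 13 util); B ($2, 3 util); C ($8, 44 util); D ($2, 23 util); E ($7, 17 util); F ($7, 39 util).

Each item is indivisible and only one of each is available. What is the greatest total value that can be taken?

67 util

Check high-value combinations within $10:
- C+D: cost 8+2=10, value 44+23=67
- D+F: cost 2+7=9, value 23+39=62
- B+C: cost 2+8=10, value 3+44=47
Best: 67 util.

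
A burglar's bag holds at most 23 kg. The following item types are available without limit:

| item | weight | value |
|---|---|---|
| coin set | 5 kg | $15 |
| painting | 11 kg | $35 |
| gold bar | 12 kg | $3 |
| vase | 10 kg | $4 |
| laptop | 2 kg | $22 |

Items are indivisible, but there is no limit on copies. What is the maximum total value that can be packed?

Best value-per-unit is laptop at 22/2, and filling with it alone uses weight 11×2=22. No mix of the others beats 11×22 = 242.

$242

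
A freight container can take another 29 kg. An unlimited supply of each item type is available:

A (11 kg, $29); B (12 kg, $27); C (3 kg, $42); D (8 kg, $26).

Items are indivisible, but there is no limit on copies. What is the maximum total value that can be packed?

$378

Best value-per-unit is C at 42/3, and filling with it alone uses weight 9×3=27. No mix of the others beats 9×42 = 378.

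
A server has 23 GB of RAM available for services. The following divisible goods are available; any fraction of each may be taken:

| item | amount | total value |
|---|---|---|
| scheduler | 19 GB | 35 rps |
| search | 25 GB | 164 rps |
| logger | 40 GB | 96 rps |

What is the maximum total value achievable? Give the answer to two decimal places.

150.88

Take in order of value per unit:
- search (164/25 per unit): 23 of 25 → value 23×164/25 = 150.8800, running total 150.88
Total 150.88.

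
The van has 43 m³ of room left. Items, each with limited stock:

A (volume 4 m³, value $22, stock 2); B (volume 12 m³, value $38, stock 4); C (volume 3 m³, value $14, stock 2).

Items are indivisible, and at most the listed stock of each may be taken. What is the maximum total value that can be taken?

$150

Top feasible selections:
- 1×A + 3×B + 1×C: volume 43, value 150
- 2×A + 2×B + 2×C: volume 38, value 148
- 3×B + 2×C: volume 42, value 142
- 1×A + 3×B: volume 40, value 136
Best: $150.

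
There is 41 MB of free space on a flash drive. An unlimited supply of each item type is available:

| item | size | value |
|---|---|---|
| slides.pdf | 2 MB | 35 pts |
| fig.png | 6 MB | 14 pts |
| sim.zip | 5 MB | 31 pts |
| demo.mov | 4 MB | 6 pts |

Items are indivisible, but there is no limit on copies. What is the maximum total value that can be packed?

Best value-per-unit is slides.pdf at 35/2, and filling with it alone uses size 20×2=40. No mix of the others beats 20×35 = 700.

700 pts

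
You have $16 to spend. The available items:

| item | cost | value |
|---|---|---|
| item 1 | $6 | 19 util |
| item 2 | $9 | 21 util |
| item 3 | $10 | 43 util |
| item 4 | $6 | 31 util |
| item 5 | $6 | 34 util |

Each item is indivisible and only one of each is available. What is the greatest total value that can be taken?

77 util

Check high-value combinations within $16:
- item 3+item 5: cost 10+6=16, value 43+34=77
- item 3+item 4: cost 10+6=16, value 43+31=74
- item 4+item 5: cost 6+6=12, value 31+34=65
- item 1+item 3: cost 6+10=16, value 19+43=62
Best: 77 util.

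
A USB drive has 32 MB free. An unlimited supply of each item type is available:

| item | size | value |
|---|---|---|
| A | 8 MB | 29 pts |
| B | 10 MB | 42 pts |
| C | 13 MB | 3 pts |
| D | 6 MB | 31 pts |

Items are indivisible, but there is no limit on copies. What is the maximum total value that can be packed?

155 pts

Best value-per-unit is D at 31/6, and filling with it alone uses size 5×6=30. No mix of the others beats 5×31 = 155.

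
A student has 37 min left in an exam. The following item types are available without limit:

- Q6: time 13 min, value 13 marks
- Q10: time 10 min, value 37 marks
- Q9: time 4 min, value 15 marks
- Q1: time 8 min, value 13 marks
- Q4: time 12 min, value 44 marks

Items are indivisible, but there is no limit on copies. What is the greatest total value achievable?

135 marks

Best value-per-unit is Q9 at 15/4, and filling with it alone uses time 9×4=36. No mix of the others beats 9×15 = 135.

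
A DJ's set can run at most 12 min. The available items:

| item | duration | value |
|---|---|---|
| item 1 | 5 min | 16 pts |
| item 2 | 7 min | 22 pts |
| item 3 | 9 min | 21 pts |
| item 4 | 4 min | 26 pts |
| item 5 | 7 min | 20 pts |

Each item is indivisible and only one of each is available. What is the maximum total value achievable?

Check high-value combinations within 12 min:
- item 2+item 4: duration 7+4=11, value 22+26=48
- item 4+item 5: duration 4+7=11, value 26+20=46
- item 1+item 4: duration 5+4=9, value 16+26=42
Best: 48 pts.

48 pts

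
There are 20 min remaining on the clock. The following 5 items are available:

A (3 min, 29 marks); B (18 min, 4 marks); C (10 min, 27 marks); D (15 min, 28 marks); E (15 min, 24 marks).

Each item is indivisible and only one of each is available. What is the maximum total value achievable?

57 marks

Check high-value combinations within 20 min:
- A+D: time 3+15=18, value 29+28=57
- A+C: time 3+10=13, value 29+27=56
- A+E: time 3+15=18, value 29+24=53
- A: time 3, value 29
Best: 57 marks.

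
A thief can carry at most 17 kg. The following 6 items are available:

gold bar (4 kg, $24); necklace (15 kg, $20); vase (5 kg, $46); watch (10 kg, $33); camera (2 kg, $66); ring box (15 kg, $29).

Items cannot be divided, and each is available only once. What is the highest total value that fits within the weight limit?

$145

Check high-value combinations within 17 kg:
- vase+watch+camera: weight 5+10+2=17, value 46+33+66=145
- gold bar+vase+camera: weight 4+5+2=11, value 24+46+66=136
- gold bar+watch+camera: weight 4+10+2=16, value 24+33+66=123
- vase+camera: weight 5+2=7, value 46+66=112
Best: $145.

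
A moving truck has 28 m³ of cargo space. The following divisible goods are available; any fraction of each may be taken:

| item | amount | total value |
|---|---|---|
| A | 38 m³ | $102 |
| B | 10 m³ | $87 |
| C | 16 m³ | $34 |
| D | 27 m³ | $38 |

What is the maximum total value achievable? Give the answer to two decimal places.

135.32

Take in order of value per unit:
- B (87/10 per unit): all 10 → value 87, running total 87.00
- A (102/38 per unit): 18 of 38 → value 18×102/38 = 48.3158, running total 135.32
Total 135.32.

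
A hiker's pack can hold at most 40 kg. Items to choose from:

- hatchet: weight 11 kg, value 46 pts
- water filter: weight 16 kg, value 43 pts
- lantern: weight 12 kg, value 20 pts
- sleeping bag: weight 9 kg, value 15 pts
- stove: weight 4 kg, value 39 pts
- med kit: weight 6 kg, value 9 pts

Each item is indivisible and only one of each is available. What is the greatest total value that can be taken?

143 pts

Check high-value combinations within 40 kg:
- hatchet+water filter+sleeping bag+stove: weight 11+16+9+4=40, value 46+43+15+39=143
- hatchet+water filter+stove+med kit: weight 11+16+4+6=37, value 46+43+39+9=137
- hatchet+water filter+stove: weight 11+16+4=31, value 46+43+39=128
- hatchet+lantern+sleeping bag+stove: weight 11+12+9+4=36, value 46+20+15+39=120
Best: 143 pts.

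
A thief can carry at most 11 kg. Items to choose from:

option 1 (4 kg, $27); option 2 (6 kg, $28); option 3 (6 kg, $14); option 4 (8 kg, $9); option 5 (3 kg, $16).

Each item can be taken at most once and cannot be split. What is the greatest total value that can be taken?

$55

This is a 0/1 knapsack; check combinations near the capacity.
- option 1+option 2: weight 4+6=10, value 27+28=55
- option 2+option 5: weight 6+3=9, value 28+16=44
- option 1+option 5: weight 4+3=7, value 27+16=43
- option 1+option 3: weight 4+6=10, value 27+14=41
Best: $55.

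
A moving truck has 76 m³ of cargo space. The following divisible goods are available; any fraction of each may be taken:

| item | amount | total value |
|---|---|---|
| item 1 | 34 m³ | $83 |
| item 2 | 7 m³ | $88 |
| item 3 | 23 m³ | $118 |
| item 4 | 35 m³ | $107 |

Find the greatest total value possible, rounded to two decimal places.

Take in order of value per unit:
- item 2 (88/7 per unit): all 7 → value 88, running total 88.00
- item 3 (118/23 per unit): all 23 → value 118, running total 206.00
- item 4 (107/35 per unit): all 35 → value 107, running total 313.00
- item 1 (83/34 per unit): 11 of 34 → value 11×83/34 = 26.8529, running total 339.85
Total 339.85.

339.85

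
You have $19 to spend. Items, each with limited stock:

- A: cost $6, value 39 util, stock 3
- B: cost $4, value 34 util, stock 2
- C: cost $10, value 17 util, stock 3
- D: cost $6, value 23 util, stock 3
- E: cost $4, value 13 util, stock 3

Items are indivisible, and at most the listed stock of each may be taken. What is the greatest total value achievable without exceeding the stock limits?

120 util

Best selections within cost 19 and stock limits:
- 1×A + 2×B + 1×E: cost 18, value 120
- 3×A: cost 18, value 117
- 2×A + 1×B: cost 16, value 112
Best: 120 util.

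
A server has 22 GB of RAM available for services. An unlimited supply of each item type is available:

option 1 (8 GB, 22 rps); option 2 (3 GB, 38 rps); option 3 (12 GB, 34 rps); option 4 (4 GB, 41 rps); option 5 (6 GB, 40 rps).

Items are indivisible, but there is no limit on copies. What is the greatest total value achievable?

269 rps

Best value-per-unit is option 2 at 38/3; filling with it alone gives 7×38 = 266.
Optimal mix: 6×option 2 + 1×option 4 → memory 22, value 269.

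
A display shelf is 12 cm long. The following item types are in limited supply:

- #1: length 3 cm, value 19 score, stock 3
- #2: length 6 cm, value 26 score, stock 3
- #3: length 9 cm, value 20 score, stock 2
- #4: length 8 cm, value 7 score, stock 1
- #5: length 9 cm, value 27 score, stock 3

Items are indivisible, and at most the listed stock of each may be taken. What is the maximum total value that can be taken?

64 score

Top feasible selections:
- 2×#1 + 1×#2: length 12, value 64
- 3×#1: length 9, value 57
Best: 64 score.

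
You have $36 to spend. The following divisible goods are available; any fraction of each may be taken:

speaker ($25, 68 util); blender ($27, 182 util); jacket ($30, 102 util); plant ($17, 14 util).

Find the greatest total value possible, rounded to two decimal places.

Take in order of value per unit:
- blender (182/27 per unit): all 27 → value 182, running total 182.00
- jacket (102/30 per unit): 9 of 30 → value 9×102/30 = 30.6000, running total 212.60
Total 212.60.

212.60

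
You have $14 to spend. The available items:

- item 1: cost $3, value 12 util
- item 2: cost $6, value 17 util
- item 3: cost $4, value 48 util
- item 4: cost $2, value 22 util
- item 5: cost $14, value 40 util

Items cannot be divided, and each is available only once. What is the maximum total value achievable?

Check high-value combinations within $14:
- item 2+item 3+item 4: cost 6+4+2=12, value 17+48+22=87
- item 1+item 3+item 4: cost 3+4+2=9, value 12+48+22=82
- item 1+item 2+item 3: cost 3+6+4=13, value 12+17+48=77
- item 3+item 4: cost 4+2=6, value 48+22=70
Best: 87 util.

87 util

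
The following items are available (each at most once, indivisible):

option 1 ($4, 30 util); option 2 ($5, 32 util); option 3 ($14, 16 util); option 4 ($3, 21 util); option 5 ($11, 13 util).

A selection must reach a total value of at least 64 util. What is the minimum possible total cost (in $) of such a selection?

Subsets with value ≥ 64, sorted by total cost:
- option 1+option 2+option 4: cost 12, value 83
- option 1+option 4+option 5: cost 18, value 64
- option 2+option 4+option 5: cost 19, value 66
- option 1+option 2+option 5: cost 20, value 75
Minimum cost: 12 $.

12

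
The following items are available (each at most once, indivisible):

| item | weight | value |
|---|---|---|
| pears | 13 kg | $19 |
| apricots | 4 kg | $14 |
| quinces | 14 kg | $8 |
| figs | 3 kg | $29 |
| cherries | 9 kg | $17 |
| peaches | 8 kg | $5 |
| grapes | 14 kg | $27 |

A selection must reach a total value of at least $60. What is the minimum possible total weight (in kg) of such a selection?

16

Subsets with value ≥ 60, sorted by total weight:
- apricots+figs+cherries: weight 16, value 60
- pears+apricots+figs: weight 20, value 62
Minimum weight: 16 kg.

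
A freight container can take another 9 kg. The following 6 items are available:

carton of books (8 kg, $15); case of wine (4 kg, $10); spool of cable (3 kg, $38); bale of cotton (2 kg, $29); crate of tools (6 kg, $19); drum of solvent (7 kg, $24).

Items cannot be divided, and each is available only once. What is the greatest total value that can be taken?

Check high-value combinations within 9 kg:
- case of wine+spool of cable+bale of cotton: weight 4+3+2=9, value 10+38+29=77
- spool of cable+bale of cotton: weight 3+2=5, value 38+29=67
- spool of cable+crate of tools: weight 3+6=9, value 38+19=57
Best: $77.

$77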